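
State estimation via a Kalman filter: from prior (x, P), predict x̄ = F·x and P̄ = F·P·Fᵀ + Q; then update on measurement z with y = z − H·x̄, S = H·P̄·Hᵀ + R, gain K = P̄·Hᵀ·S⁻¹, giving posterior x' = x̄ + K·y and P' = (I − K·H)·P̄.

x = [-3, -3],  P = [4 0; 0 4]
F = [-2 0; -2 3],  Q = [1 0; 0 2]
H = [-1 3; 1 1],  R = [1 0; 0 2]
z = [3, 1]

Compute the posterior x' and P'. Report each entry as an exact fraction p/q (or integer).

x̄ = F·x = [6, -3]
P̄ = F·P·Fᵀ + Q = [17 16; 16 54]
y = z − H·x̄ = [18, -2]
S = H·P̄·Hᵀ + R = [408 177; 177 105]
K = P̄·Hᵀ·S⁻¹ = [-862/3837 2659/3837; 980/3837 302/1279]
x' = x̄ + K·y = [2188/3837, 1439/1279]
P' = (I − K·H)·P̄ = [4204/3837 1114/3837; 1114/3837 698/3837]

x' = [2188/3837, 1439/1279]
P' = [4204/3837 1114/3837; 1114/3837 698/3837]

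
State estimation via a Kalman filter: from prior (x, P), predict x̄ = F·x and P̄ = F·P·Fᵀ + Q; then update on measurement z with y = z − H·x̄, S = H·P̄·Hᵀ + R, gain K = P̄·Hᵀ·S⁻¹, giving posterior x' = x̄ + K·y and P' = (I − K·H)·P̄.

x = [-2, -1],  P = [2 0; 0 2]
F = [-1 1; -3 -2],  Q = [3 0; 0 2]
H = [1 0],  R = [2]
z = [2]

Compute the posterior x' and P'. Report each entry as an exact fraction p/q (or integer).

x' = [16/9, 74/9]
P' = [14/9 4/9; 4/9 248/9]

x̄ = F·x = [1, 8]
P̄ = F·P·Fᵀ + Q = [7 2; 2 28]
y = z − H·x̄ = [1]
S = H·P̄·Hᵀ + R = [9]
K = P̄·Hᵀ·S⁻¹ = [7/9; 2/9]
x' = x̄ + K·y = [16/9, 74/9]
P' = (I − K·H)·P̄ = [14/9 4/9; 4/9 248/9]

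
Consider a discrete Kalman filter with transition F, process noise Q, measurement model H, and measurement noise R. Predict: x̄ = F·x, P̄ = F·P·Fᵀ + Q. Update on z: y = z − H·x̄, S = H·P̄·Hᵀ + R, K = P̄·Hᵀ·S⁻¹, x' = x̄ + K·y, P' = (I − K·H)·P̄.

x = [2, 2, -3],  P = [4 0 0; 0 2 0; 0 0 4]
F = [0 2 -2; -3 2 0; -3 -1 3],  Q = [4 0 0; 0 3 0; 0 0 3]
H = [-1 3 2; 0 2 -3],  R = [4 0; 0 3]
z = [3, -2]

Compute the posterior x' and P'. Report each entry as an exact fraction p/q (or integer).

x' = [2207/4119, 36903/68650, 128731/137300]
P' = [29032/4119 2422/1373 1299/1373; 2422/1373 24723/34325 18921/68650; 1299/1373 18921/68650 51867/137300]

x̄ = F·x = [10, -2, -17]
P̄ = F·P·Fᵀ + Q = [28 8 -28; 8 47 32; -28 32 77]
y = z − H·x̄ = [53, -49]
S = H·P̄·Hᵀ + R = [1211 -440; -440 500]
K = P̄·Hᵀ·S⁻¹ = [140/4119 947/4119; 1627/6865 14043/68650; 1092/6865 -26639/137300]
x' = x̄ + K·y = [2207/4119, 36903/68650, 128731/137300]
P' = (I − K·H)·P̄ = [29032/4119 2422/1373 1299/1373; 2422/1373 24723/34325 18921/68650; 1299/1373 18921/68650 51867/137300]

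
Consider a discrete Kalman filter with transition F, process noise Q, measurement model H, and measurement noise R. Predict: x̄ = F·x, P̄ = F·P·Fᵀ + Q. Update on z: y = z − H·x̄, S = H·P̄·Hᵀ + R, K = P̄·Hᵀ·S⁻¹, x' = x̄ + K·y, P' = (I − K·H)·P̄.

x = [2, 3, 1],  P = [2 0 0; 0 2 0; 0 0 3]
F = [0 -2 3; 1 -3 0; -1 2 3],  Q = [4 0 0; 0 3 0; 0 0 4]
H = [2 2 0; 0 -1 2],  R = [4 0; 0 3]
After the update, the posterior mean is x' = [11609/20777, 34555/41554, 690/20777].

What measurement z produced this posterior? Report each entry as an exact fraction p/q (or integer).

x̄ = F·x = [-3, -7, 7]
P̄ = F·P·Fᵀ + Q = [39 12 19; 12 23 -14; 19 -14 41]
S = H·P̄·Hᵀ + R = [348 -50; -50 246]
K = P̄·Hᵀ·S⁻¹ = [6598/20777 3537/20777; 7335/41554 -3562/20777; 1815/20777 8477/20777]
x' − x̄ = [73940/20777, 325433/41554, -144749/20777] = K·y
y = (KᵀK)⁻¹·Kᵀ·(x' − x̄) = [23, -22]
z = y + H·x̄ = [23, -22] + [-20, 21] = [3, -1]

z = [3, -1]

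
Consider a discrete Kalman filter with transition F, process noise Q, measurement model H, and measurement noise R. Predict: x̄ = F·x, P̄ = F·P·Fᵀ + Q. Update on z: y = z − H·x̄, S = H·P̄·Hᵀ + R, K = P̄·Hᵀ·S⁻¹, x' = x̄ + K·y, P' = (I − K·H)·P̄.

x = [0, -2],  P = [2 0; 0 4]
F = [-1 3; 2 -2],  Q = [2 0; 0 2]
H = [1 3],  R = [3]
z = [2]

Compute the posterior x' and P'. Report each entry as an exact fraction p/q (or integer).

x' = [-478/109, 236/109]
P' = [2424/109 -852/109; -852/109 334/109]

x̄ = F·x = [-6, 4]
P̄ = F·P·Fᵀ + Q = [40 -28; -28 26]
y = z − H·x̄ = [-4]
S = H·P̄·Hᵀ + R = [109]
K = P̄·Hᵀ·S⁻¹ = [-44/109; 50/109]
x' = x̄ + K·y = [-478/109, 236/109]
P' = (I − K·H)·P̄ = [2424/109 -852/109; -852/109 334/109]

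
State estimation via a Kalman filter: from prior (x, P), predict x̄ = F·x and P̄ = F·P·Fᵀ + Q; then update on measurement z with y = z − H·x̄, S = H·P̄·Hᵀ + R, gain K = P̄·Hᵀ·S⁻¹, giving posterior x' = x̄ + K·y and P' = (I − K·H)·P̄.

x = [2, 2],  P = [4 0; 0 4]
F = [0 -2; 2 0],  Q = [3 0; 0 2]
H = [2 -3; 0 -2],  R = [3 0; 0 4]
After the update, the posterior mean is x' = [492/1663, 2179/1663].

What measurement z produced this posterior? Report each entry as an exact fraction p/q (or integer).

x̄ = F·x = [-4, 4]
P̄ = F·P·Fᵀ + Q = [19 0; 0 18]
S = H·P̄·Hᵀ + R = [241 108; 108 76]
K = P̄·Hᵀ·S⁻¹ = [722/1663 -1026/1663; -54/1663 -711/1663]
x' − x̄ = [7144/1663, -4473/1663] = K·y
y = (KᵀK)⁻¹·Kᵀ·(x' − x̄) = [17, 5]
z = y + H·x̄ = [17, 5] + [-20, -8] = [-3, -3]

z = [-3, -3]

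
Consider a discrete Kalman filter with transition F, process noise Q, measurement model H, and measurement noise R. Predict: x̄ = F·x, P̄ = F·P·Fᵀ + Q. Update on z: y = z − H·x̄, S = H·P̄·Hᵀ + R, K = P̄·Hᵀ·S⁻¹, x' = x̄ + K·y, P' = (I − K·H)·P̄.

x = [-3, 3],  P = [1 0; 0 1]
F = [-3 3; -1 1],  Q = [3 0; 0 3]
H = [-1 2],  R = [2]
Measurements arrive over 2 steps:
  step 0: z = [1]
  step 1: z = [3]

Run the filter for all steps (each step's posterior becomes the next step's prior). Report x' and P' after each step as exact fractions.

step 0: x̄ = F·x = [18, 6]
step 0: P̄ = F·P·Fᵀ + Q = [21 6; 6 5]
step 0: y = z − H·x̄ = [7]
step 0: S = H·P̄·Hᵀ + R = [19]
step 0: K = P̄·Hᵀ·S⁻¹ = [-9/19; 4/19]
step 0: x' = x̄ + K·y = [279/19, 142/19]
step 0: P' = (I − K·H)·P̄ = [318/19 150/19; 150/19 79/19]
step 1: x̄ = F·x = [-411/19, -137/19]
step 1: P̄ = F·P·Fᵀ + Q = [930/19 291/19; 291/19 154/19]
step 1: y = z − H·x̄ = [-80/19]
step 1: S = H·P̄·Hᵀ + R = [420/19]
step 1: K = P̄·Hᵀ·S⁻¹ = [-29/35; 17/420]
step 1: x' = x̄ + K·y = [-127/7, -155/21]
step 1: P' = (I − K·H)·P̄ = [1182/35 562/35; 562/35 3389/420]

step 0: x' = [279/19, 142/19], P' = [318/19 150/19; 150/19 79/19]
step 1: x' = [-127/7, -155/21], P' = [1182/35 562/35; 562/35 3389/420]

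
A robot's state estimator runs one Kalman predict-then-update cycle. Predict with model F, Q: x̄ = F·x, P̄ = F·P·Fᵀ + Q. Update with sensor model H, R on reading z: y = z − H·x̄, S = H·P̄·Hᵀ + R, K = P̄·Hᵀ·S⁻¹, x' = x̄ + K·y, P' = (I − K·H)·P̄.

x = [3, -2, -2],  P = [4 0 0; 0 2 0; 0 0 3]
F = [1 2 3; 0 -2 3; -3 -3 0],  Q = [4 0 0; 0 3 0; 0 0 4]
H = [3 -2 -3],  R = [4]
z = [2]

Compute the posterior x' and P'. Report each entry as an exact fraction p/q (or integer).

x̄ = F·x = [-7, -2, -3]
P̄ = F·P·Fᵀ + Q = [43 19 -24; 19 38 12; -24 12 58]
y = z − H·x̄ = [10]
S = H·P̄·Hᵀ + R = [1413]
K = P̄·Hᵀ·S⁻¹ = [163/1413; -55/1413; -30/157]
x' = x̄ + K·y = [-8261/1413, -3376/1413, -771/157]
P' = (I − K·H)·P̄ = [34190/1413 35812/1413 1122/157; 35812/1413 50669/1413 234/157; 1122/157 234/157 1006/157]

x' = [-8261/1413, -3376/1413, -771/157]
P' = [34190/1413 35812/1413 1122/157; 35812/1413 50669/1413 234/157; 1122/157 234/157 1006/157]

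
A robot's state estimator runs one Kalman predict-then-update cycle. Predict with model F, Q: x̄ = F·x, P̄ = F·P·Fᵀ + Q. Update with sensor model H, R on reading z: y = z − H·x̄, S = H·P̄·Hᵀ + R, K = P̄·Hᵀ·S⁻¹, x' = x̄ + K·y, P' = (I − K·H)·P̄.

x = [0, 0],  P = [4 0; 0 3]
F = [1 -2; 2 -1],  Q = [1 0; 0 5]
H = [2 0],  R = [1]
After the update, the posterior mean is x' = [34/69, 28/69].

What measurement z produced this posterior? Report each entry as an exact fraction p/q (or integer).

z = [1]

x̄ = F·x = [0, 0]
P̄ = F·P·Fᵀ + Q = [17 14; 14 24]
S = H·P̄·Hᵀ + R = [69]
K = P̄·Hᵀ·S⁻¹ = [34/69; 28/69]
x' − x̄ = [34/69, 28/69] = K·y
y = (KᵀK)⁻¹·Kᵀ·(x' − x̄) = [1]
z = y + H·x̄ = [1] + [0] = [1]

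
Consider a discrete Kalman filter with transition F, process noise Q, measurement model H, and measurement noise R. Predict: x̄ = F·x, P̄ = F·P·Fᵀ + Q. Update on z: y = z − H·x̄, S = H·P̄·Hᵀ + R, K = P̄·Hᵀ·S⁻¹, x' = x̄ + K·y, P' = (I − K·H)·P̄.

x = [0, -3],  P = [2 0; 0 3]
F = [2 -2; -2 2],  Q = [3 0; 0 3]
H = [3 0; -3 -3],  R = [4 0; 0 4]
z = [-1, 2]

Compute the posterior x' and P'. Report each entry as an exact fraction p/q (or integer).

x̄ = F·x = [6, -6]
P̄ = F·P·Fᵀ + Q = [23 -20; -20 23]
y = z − H·x̄ = [-19, 2]
S = H·P̄·Hᵀ + R = [211 -27; -27 58]
K = P̄·Hᵀ·S⁻¹ = [3759/11509 -36/11509; -219/677 -207/677]
x' = x̄ + K·y = [-2439/11509, -315/677]
P' = (I − K·H)·P̄ = [5012/11509 -292/677; -292/677 568/677]

x' = [-2439/11509, -315/677]
P' = [5012/11509 -292/677; -292/677 568/677]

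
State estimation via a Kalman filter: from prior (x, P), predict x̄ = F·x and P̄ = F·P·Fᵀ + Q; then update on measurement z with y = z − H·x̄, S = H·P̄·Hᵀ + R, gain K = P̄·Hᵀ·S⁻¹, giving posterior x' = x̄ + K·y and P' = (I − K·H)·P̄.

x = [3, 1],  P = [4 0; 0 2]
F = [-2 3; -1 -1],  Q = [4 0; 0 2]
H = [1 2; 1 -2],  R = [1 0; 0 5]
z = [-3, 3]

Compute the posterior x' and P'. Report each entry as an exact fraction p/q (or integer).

x' = [241/5257, -8280/5257]
P' = [7390/5257 -2390/5257; -2390/5257 1840/5257]

x̄ = F·x = [-3, -4]
P̄ = F·P·Fᵀ + Q = [38 2; 2 8]
y = z − H·x̄ = [8, -2]
S = H·P̄·Hᵀ + R = [79 6; 6 67]
K = P̄·Hᵀ·S⁻¹ = [2610/5257 2434/5257; 1290/5257 -1214/5257]
x' = x̄ + K·y = [241/5257, -8280/5257]
P' = (I − K·H)·P̄ = [7390/5257 -2390/5257; -2390/5257 1840/5257]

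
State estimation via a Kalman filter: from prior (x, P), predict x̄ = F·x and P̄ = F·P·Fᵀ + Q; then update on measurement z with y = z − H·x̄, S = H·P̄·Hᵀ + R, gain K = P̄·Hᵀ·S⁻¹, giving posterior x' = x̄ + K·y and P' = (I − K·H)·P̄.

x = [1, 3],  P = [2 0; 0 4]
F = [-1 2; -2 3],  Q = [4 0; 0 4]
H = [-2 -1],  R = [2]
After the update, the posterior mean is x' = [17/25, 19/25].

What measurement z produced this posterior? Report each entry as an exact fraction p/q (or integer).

x̄ = F·x = [5, 7]
P̄ = F·P·Fᵀ + Q = [22 28; 28 48]
S = H·P̄·Hᵀ + R = [250]
K = P̄·Hᵀ·S⁻¹ = [-36/125; -52/125]
x' − x̄ = [-108/25, -156/25] = K·y
y = (KᵀK)⁻¹·Kᵀ·(x' − x̄) = [15]
z = y + H·x̄ = [15] + [-17] = [-2]

z = [-2]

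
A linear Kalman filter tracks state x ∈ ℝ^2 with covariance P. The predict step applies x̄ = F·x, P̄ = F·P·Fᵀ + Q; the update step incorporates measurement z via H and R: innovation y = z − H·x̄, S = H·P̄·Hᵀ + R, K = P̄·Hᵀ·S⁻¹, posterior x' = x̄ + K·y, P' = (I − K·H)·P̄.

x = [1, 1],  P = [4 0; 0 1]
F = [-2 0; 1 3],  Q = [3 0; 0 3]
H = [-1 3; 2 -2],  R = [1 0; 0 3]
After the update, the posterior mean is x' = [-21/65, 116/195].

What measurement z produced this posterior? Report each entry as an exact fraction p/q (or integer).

z = [2, -2]

x̄ = F·x = [-2, 4]
P̄ = F·P·Fᵀ + Q = [19 -8; -8 16]
S = H·P̄·Hᵀ + R = [212 -198; -198 207]
K = P̄·Hᵀ·S⁻¹ = [199/520 163/260; 29/65 38/195]
x' − x̄ = [109/65, -664/195] = K·y
y = (KᵀK)⁻¹·Kᵀ·(x' − x̄) = [-12, 10]
z = y + H·x̄ = [-12, 10] + [14, -12] = [2, -2]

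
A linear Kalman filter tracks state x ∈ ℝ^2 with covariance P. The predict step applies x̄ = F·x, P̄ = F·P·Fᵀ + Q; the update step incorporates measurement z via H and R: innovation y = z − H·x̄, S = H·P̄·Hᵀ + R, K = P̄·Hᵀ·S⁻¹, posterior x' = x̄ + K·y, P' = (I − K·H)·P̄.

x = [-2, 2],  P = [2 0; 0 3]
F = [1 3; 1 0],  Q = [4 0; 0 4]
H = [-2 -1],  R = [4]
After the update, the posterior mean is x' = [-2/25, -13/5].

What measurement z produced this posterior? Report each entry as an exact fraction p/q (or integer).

x̄ = F·x = [4, -2]
P̄ = F·P·Fᵀ + Q = [33 2; 2 6]
S = H·P̄·Hᵀ + R = [150]
K = P̄·Hᵀ·S⁻¹ = [-34/75; -1/15]
x' − x̄ = [-102/25, -3/5] = K·y
y = (KᵀK)⁻¹·Kᵀ·(x' − x̄) = [9]
z = y + H·x̄ = [9] + [-6] = [3]

z = [3]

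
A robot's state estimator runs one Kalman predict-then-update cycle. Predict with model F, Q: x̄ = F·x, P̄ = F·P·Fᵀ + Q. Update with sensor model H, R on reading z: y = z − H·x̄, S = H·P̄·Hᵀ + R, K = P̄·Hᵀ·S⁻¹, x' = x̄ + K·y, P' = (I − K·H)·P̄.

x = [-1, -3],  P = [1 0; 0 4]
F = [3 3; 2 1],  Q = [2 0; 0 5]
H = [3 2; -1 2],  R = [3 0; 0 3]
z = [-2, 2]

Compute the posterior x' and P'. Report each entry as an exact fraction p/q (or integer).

x' = [-20960/20531, 8929/20531]
P' = [7311/20531 -3282/20531; -3282/20531 8727/20531]

x̄ = F·x = [-12, -5]
P̄ = F·P·Fᵀ + Q = [47 18; 18 13]
y = z − H·x̄ = [44, 0]
S = H·P̄·Hᵀ + R = [694 -17; -17 30]
K = P̄·Hᵀ·S⁻¹ = [5123/20531 -4625/20531; 2536/20531 6912/20531]
x' = x̄ + K·y = [-20960/20531, 8929/20531]
P' = (I − K·H)·P̄ = [7311/20531 -3282/20531; -3282/20531 8727/20531]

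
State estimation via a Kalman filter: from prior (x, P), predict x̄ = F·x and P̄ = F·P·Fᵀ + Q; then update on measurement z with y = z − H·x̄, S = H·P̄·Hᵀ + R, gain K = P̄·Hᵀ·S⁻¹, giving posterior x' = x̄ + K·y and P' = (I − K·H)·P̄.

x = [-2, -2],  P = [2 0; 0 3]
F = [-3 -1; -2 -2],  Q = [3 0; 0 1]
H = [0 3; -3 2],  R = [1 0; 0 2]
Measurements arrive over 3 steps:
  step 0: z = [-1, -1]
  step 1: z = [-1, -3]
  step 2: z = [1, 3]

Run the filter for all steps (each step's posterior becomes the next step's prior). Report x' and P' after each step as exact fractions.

step 0: x' = [595/3761, -2191/7522], P' = [1002/3761 279/3761; 279/3761 831/7522]
step 1: x' = [1010532/1402393, -2596957/8414358], P' = [363528/1402393 101123/1402393; 101123/1402393 902309/8414358]
step 2: x' = [-3751485560/4606833349, 2700089215/9213666698], P' = [1193659368/4606833349 331811815/4606833349; 331811815/4606833349 987403195/9213666698]

step 0: x̄ = F·x = [8, 8]
step 0: P̄ = F·P·Fᵀ + Q = [24 18; 18 21]
step 0: y = z − H·x̄ = [-25, 7]
step 0: S = H·P̄·Hᵀ + R = [190 -36; -36 86]
step 0: K = P̄·Hᵀ·S⁻¹ = [837/3761 -1224/3761; 2493/7522 -3/3761]
step 0: x' = x̄ + K·y = [595/3761, -2191/7522]
step 0: P' = (I − K·H)·P̄ = [1002/3761 279/3761; 279/3761 831/7522]
step 1: x̄ = F·x = [-1379/7522, 1001/3761]
step 1: P̄ = F·P·Fᵀ + Q = [44781/7522 9075/3761; 9075/3761 11663/3761]
step 1: y = z − H·x̄ = [-6764/3761, -30707/7522]
step 1: S = H·P̄·Hᵀ + R = [108728/3761 -11697/3761; -11697/3761 293577/7522]
step 1: K = P̄·Hᵀ·S⁻¹ = [303369/1402393 -444169/1402393; 902309/2804786 -3899/4207179]
step 1: x' = x̄ + K·y = [1010532/1402393, -2596957/8414358]
step 1: P' = (I − K·H)·P̄ = [363528/1402393 101123/1402393; 101123/1402393 902309/8414358]
step 2: x̄ = F·x = [-15592619/8414358, -3466235/4207179]
step 2: P̄ = F·P·Fᵀ + Q = [49416323/8414358 9872765/4207179; 9872765/4207179 12801085/4207179]
step 2: y = z − H·x̄ = [4868628/1402393, -7669843/8414358]
step 2: S = H·P̄·Hᵀ + R = [39805648/1402393 -4016125/1402393; -4016125/1402393 327037943/8414358]
step 2: K = P̄·Hᵀ·S⁻¹ = [995435445/4606833349 -1458677237/4606833349; 2962209585/9213666698 -4016125/4606833349]
step 2: x' = x̄ + K·y = [-3751485560/4606833349, 2700089215/9213666698]
step 2: P' = (I − K·H)·P̄ = [1193659368/4606833349 331811815/4606833349; 331811815/4606833349 987403195/9213666698]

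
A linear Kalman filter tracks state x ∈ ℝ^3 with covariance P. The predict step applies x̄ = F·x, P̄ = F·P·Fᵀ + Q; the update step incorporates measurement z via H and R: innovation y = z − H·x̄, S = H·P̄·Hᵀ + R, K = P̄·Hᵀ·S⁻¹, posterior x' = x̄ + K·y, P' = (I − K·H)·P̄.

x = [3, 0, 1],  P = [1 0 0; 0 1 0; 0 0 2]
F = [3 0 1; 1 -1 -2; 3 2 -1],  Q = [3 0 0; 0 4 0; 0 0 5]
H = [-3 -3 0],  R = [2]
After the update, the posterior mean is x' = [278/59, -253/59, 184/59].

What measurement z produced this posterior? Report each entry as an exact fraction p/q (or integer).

z = [-1]

x̄ = F·x = [10, 1, 8]
P̄ = F·P·Fᵀ + Q = [14 -1 7; -1 14 5; 7 5 20]
S = H·P̄·Hᵀ + R = [236]
K = P̄·Hᵀ·S⁻¹ = [-39/236; -39/236; -9/59]
x' − x̄ = [-312/59, -312/59, -288/59] = K·y
y = (KᵀK)⁻¹·Kᵀ·(x' − x̄) = [32]
z = y + H·x̄ = [32] + [-33] = [-1]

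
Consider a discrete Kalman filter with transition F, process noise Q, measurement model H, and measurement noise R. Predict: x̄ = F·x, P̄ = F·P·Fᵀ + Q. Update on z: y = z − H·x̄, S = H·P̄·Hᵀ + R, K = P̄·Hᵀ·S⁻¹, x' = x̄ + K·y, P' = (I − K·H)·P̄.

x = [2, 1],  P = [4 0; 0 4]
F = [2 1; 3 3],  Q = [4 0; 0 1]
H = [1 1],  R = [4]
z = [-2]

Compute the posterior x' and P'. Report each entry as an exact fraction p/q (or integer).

x' = [-95/173, -187/173]
P' = [552/173 -312/173; -312/173 748/173]

x̄ = F·x = [5, 9]
P̄ = F·P·Fᵀ + Q = [24 36; 36 73]
y = z − H·x̄ = [-16]
S = H·P̄·Hᵀ + R = [173]
K = P̄·Hᵀ·S⁻¹ = [60/173; 109/173]
x' = x̄ + K·y = [-95/173, -187/173]
P' = (I − K·H)·P̄ = [552/173 -312/173; -312/173 748/173]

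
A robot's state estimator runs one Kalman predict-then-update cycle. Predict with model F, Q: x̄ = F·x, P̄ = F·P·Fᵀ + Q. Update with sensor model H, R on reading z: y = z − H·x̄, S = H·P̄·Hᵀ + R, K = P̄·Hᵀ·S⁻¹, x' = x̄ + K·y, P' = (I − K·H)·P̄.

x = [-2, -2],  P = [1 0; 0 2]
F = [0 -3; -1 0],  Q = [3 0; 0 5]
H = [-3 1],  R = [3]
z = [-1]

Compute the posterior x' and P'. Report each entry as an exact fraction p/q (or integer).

x̄ = F·x = [6, 2]
P̄ = F·P·Fᵀ + Q = [21 0; 0 6]
y = z − H·x̄ = [15]
S = H·P̄·Hᵀ + R = [198]
K = P̄·Hᵀ·S⁻¹ = [-7/22; 1/33]
x' = x̄ + K·y = [27/22, 27/11]
P' = (I − K·H)·P̄ = [21/22 21/11; 21/11 64/11]

x' = [27/22, 27/11]
P' = [21/22 21/11; 21/11 64/11]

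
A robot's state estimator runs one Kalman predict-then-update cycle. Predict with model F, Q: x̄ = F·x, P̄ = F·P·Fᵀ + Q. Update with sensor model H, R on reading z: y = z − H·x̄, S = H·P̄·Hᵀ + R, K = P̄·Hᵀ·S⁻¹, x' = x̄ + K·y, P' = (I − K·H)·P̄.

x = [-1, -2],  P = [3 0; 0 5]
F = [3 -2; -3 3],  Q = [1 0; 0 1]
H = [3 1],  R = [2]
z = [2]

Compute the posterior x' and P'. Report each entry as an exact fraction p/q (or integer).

x̄ = F·x = [1, -3]
P̄ = F·P·Fᵀ + Q = [48 -57; -57 73]
y = z − H·x̄ = [2]
S = H·P̄·Hᵀ + R = [165]
K = P̄·Hᵀ·S⁻¹ = [29/55; -98/165]
x' = x̄ + K·y = [113/55, -691/165]
P' = (I − K·H)·P̄ = [117/55 -293/55; -293/55 2441/165]

x' = [113/55, -691/165]
P' = [117/55 -293/55; -293/55 2441/165]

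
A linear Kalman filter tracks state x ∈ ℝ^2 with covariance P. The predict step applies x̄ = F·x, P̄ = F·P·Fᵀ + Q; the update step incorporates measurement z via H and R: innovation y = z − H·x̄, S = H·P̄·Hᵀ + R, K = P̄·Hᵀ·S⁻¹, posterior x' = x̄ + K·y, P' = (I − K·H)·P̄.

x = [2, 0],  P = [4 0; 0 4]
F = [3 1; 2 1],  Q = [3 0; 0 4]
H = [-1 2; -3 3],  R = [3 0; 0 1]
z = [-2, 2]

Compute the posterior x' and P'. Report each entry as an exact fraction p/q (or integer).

x̄ = F·x = [6, 4]
P̄ = F·P·Fᵀ + Q = [43 28; 28 24]
y = z − H·x̄ = [-4, 8]
S = H·P̄·Hᵀ + R = [30 21; 21 100]
K = P̄·Hᵀ·S⁻¹ = [2245/2559 -541/853; 2252/2559 -260/853]
x' = x̄ + K·y = [-6610/2559, -5012/2559]
P' = (I − K·H)·P̄ = [7817/2559 7276/2559; 7276/2559 7016/2559]

x' = [-6610/2559, -5012/2559]
P' = [7817/2559 7276/2559; 7276/2559 7016/2559]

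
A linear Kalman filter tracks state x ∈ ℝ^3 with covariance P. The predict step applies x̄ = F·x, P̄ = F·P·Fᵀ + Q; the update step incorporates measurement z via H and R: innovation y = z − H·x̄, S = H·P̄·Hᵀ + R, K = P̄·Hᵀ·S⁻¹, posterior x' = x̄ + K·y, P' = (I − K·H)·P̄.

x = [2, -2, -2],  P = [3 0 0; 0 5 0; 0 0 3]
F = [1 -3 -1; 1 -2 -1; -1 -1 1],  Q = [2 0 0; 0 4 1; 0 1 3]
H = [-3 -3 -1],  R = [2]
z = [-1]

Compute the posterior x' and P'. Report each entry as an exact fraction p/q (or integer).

x̄ = F·x = [10, 8, -2]
P̄ = F·P·Fᵀ + Q = [53 36 9; 36 30 5; 9 5 14]
y = z − H·x̄ = [51]
S = H·P̄·Hᵀ + R = [1495]
K = P̄·Hᵀ·S⁻¹ = [-12/65; -203/1495; -56/1495]
x' = x̄ + K·y = [38/65, 1607/1495, -5846/1495]
P' = (I − K·H)·P̄ = [133/65 -96/65 -87/65; -96/65 3641/1495 -3893/1495; -87/65 -3893/1495 17794/1495]

x' = [38/65, 1607/1495, -5846/1495]
P' = [133/65 -96/65 -87/65; -96/65 3641/1495 -3893/1495; -87/65 -3893/1495 17794/1495]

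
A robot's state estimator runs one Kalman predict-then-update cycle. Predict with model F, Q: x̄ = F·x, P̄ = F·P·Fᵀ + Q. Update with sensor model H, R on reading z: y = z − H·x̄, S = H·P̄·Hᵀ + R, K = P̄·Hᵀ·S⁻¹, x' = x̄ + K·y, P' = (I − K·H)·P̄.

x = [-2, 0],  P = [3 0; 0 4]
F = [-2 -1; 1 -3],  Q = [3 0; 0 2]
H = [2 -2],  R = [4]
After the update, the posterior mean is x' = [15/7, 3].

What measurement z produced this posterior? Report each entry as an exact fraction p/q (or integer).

z = [-2]

x̄ = F·x = [4, -2]
P̄ = F·P·Fᵀ + Q = [19 6; 6 41]
S = H·P̄·Hᵀ + R = [196]
K = P̄·Hᵀ·S⁻¹ = [13/98; -5/14]
x' − x̄ = [-13/7, 5] = K·y
y = (KᵀK)⁻¹·Kᵀ·(x' − x̄) = [-14]
z = y + H·x̄ = [-14] + [12] = [-2]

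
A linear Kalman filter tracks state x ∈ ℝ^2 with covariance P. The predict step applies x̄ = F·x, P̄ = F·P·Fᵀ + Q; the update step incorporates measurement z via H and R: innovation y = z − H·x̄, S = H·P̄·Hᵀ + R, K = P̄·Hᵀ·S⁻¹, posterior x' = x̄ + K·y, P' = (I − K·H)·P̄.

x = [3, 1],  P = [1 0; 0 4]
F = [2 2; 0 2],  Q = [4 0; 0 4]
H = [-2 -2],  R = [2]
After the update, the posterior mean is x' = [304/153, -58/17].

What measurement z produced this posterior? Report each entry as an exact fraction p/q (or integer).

x̄ = F·x = [8, 2]
P̄ = F·P·Fᵀ + Q = [24 16; 16 20]
S = H·P̄·Hᵀ + R = [306]
K = P̄·Hᵀ·S⁻¹ = [-40/153; -4/17]
x' − x̄ = [-920/153, -92/17] = K·y
y = (KᵀK)⁻¹·Kᵀ·(x' − x̄) = [23]
z = y + H·x̄ = [23] + [-20] = [3]

z = [3]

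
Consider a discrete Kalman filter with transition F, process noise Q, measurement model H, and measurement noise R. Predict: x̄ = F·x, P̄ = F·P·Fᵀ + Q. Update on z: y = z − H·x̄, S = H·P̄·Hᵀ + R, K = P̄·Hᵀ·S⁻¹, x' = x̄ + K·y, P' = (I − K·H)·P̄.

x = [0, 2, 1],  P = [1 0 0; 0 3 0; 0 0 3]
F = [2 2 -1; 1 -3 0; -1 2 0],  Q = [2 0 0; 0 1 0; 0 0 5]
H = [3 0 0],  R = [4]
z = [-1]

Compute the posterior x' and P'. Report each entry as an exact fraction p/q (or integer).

x' = [-51/193, -678/193, 472/193]
P' = [84/193 -64/193 40/193; -64/193 3293/193 -2227/193; 40/193 -2227/193 2574/193]

x̄ = F·x = [3, -6, 4]
P̄ = F·P·Fᵀ + Q = [21 -16 10; -16 29 -19; 10 -19 18]
y = z − H·x̄ = [-10]
S = H·P̄·Hᵀ + R = [193]
K = P̄·Hᵀ·S⁻¹ = [63/193; -48/193; 30/193]
x' = x̄ + K·y = [-51/193, -678/193, 472/193]
P' = (I − K·H)·P̄ = [84/193 -64/193 40/193; -64/193 3293/193 -2227/193; 40/193 -2227/193 2574/193]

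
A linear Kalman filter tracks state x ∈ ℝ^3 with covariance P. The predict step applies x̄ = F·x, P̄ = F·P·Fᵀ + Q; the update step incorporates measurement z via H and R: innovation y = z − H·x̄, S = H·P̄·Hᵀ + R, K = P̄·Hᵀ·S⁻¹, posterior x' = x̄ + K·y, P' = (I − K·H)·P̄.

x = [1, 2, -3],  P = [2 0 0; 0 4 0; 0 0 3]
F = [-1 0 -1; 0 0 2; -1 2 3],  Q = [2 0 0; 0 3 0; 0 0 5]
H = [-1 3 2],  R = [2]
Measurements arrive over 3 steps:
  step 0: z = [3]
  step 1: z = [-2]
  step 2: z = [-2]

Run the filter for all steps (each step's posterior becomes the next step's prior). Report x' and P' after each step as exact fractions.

step 0: x' = [-3/16, -233/208, 1891/624], P' = [73/16 -9/16 49/16; -9/16 597/208 -925/208; 49/16 -925/208 5279/624]
step 1: x' = [277797/155000, -144401/155000, 25786/19375], P' = [437117/77500 27039/77500 84159/38750; 27039/77500 120013/77500 -75947/38750; 84159/38750 -75947/38750 161961/38750]
step 2: x' = [-103779243/81326174, 7863807/81326174, -142875163/81326174], P' = [274105077/40663087 15565415/40663087 108255151/40663087; 15565415/40663087 62851619/40663087 -78927037/40663087; 108255151/40663087 -78927037/40663087 178696016/40663087]

step 0: x̄ = F·x = [2, -6, -6]
step 0: P̄ = F·P·Fᵀ + Q = [7 -6 -7; -6 15 18; -7 18 50]
step 0: y = z − H·x̄ = [35]
step 0: S = H·P̄·Hᵀ + R = [624]
step 0: K = P̄·Hᵀ·S⁻¹ = [-1/16; 29/208; 161/624]
step 0: x' = x̄ + K·y = [-3/16, -233/208, 1891/624]
step 0: P' = (I − K·H)·P̄ = [73/16 -9/16 49/16; -9/16 597/208 -925/208; 49/16 -925/208 5279/624]
step 1: x̄ = F·x = [-887/312, 1891/312, 183/26]
step 1: P̄ = F·P·Fᵀ + Q = [3299/156 -3595/156 -220/13; -3595/156 5747/156 349/13; -220/13 349/13 360/13]
step 1: y = z − H·x̄ = [-1447/39]
step 1: S = H·P̄·Hᵀ + R = [38750/39]
step 1: K = P̄·Hᵀ·S⁻¹ = [-4841/38750; 7303/38750; 5961/38750]
step 1: x' = x̄ + K·y = [277797/155000, -144401/155000, 25786/19375]
step 1: P' = (I − K·H)·P̄ = [437117/77500 27039/77500 84159/38750; 27039/77500 120013/77500 -75947/38750; 84159/38750 -75947/38750 161961/38750]
step 2: x̄ = F·x = [-96817/31000, 51572/19375, 10453/31000]
step 2: P̄ = F·P·Fᵀ + Q = [50107/3100 -49224/3875 -24863/3100; -49224/3875 382047/19375 49966/3875; -24863/3100 49966/3875 51167/3100]
step 2: y = z − H·x̄ = [-2136343/155000]
step 2: S = H·P̄·Hᵀ + R = [40663087/77500]
step 2: K = P̄·Hᵀ·S⁻¹ = [-5449265/40663087; 7567684/40663087; 6177885/40663087]
step 2: x' = x̄ + K·y = [-103779243/81326174, 7863807/81326174, -142875163/81326174]
step 2: P' = (I − K·H)·P̄ = [274105077/40663087 15565415/40663087 108255151/40663087; 15565415/40663087 62851619/40663087 -78927037/40663087; 108255151/40663087 -78927037/40663087 178696016/40663087]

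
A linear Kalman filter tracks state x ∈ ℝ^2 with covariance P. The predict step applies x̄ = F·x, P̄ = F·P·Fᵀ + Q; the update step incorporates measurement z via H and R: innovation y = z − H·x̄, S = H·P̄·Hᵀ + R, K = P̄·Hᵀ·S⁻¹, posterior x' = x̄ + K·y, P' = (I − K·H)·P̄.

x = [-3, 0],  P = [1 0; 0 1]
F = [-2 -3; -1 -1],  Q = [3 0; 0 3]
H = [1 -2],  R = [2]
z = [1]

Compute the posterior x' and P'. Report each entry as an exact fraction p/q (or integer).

x' = [19/3, 49/18]
P' = [14 20/3; 20/3 65/18]

x̄ = F·x = [6, 3]
P̄ = F·P·Fᵀ + Q = [16 5; 5 5]
y = z − H·x̄ = [1]
S = H·P̄·Hᵀ + R = [18]
K = P̄·Hᵀ·S⁻¹ = [1/3; -5/18]
x' = x̄ + K·y = [19/3, 49/18]
P' = (I − K·H)·P̄ = [14 20/3; 20/3 65/18]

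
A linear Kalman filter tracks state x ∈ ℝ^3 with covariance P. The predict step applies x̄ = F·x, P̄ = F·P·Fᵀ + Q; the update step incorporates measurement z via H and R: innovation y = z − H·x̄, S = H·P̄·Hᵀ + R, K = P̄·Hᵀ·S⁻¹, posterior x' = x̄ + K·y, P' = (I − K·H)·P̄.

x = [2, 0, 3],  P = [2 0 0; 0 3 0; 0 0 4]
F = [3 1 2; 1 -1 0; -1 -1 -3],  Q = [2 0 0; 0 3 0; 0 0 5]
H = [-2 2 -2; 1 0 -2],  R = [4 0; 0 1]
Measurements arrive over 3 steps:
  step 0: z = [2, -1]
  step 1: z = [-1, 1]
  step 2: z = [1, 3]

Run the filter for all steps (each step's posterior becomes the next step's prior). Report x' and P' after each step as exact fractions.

step 0: x' = [4443/6679, 15598/6679, 5211/6679], P' = [23547/6679 30966/6679 10692/6679; 30966/6679 47884/6679 15515/6679; 10692/6679 15515/6679 6470/6679]
step 1: x' = [-3291879/19889164, -24791819/19889164, -2965218/4972291], P' = [24292427/14916873 54115591/29833746 9624338/14916873; 54115591/29833746 44250758/14916873 13529444/14916873; 9624338/14916873 13529444/14916873 7270394/14916873]
step 2: x' = [77367606907/56990769880, 28498022977/28495384940, -22667885951/28495384940], P' = [92732184279/56990769880 51699315969/28495384940 18392243583/28495384940; 51699315969/28495384940 42267415149/14247692470 12926880903/14247692470; 18392243583/28495384940 12926880903/14247692470 6946801691/14247692470]

step 0: x̄ = F·x = [12, 2, -11]
step 0: P̄ = F·P·Fᵀ + Q = [39 3 -33; 3 8 1; -33 1 46]
step 0: y = z − H·x̄ = [0, -35]
step 0: S = H·P̄·Hᵀ + R = [80 42; 42 356]
step 0: K = P̄·Hᵀ·S⁻¹ = [-3273/13358 2163/6679; 1403/13358 -64/6679; -1647/13358 -2248/6679]
step 0: x' = x̄ + K·y = [4443/6679, 15598/6679, 5211/6679]
step 0: P' = (I − K·H)·P̄ = [23547/6679 30966/6679 10692/6679; 30966/6679 47884/6679 15515/6679; 10692/6679 15515/6679 6470/6679]
step 1: x̄ = F·x = [39349/6679, -11155/6679, -35674/6679]
step 1: P̄ = F·P·Fᵀ + Q = [675205/6679 -48821/6679 -476396/6679; -48821/6679 29536/6679 38806/6679; -476396/6679 38806/6679 382230/6679]
step 1: y = z − H·x̄ = [22981/6679, -104018/6679]
step 1: S = H·P̄·Hᵀ + R = [643552/6679 -1027148/6679; -1027148/6679 4116388/6679]
step 1: K = P̄·Hᵀ·S⁻¹ = [-13717939/59667492 5043751/14916873; 7327037/59667492 -2185/29833746; -1682644/14916873 -4916450/14916873]
step 1: x' = x̄ + K·y = [-3291879/19889164, -24791819/19889164, -2965218/4972291]
step 1: P' = (I − K·H)·P̄ = [24292427/14916873 54115591/29833746 9624338/14916873; 54115591/29833746 44250758/14916873 13529444/14916873; 9624338/14916873 13529444/14916873 7270394/14916873]
step 2: x̄ = F·x = [-14597300/4972291, 5374985/4972291, 31833157/9944582]
step 2: P̄ = F·P·Fᵀ + Q = [217918176/4972291 -11099760/4972291 -147498841/4972291; -11099760/4972291 19726071/4972291 10557883/4972291; -147498841/4972291 10557883/4972291 401599379/14916873]
step 2: y = z − H·x̄ = [-3139122/4972291, 61347330/4972291]
step 2: S = H·P̄·Hᵀ + R = [990828836/14916873 -779397742/14916873; -779397742/14916873 4045055009/14916873]
step 2: K = P̄·Hᵀ·S⁻¹ = [-26118039507/113981539760 19163209947/56990769880; 6981752523/56990769880 -8207643/28495384940; -6432085159/56990769880 -9394963181/28495384940]
step 2: x' = x̄ + K·y = [77367606907/56990769880, 28498022977/28495384940, -22667885951/28495384940]
step 2: P' = (I − K·H)·P̄ = [92732184279/56990769880 51699315969/28495384940 18392243583/28495384940; 51699315969/28495384940 42267415149/14247692470 12926880903/14247692470; 18392243583/28495384940 12926880903/14247692470 6946801691/14247692470]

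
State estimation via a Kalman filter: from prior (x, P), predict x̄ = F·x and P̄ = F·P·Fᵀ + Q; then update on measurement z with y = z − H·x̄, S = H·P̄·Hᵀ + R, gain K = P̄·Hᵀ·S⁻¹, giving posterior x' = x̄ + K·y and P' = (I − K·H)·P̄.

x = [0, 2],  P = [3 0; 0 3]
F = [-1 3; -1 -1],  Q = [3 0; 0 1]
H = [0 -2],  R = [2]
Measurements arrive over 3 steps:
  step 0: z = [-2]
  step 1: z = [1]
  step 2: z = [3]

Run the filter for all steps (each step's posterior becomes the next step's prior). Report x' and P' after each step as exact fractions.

step 0: x' = [18/5, 4/5], P' = [141/5 -2/5; -2/5 7/15]
step 1: x' = [2172/881, -499/881], P' = [10449/881 414/881; 414/881 433/881]
step 2: x' = [-101901/26063, -39446/26063], P' = [271887/26063 8322/26063; 8322/26063 12591/26063]

step 0: x̄ = F·x = [6, -2]
step 0: P̄ = F·P·Fᵀ + Q = [33 -6; -6 7]
step 0: y = z − H·x̄ = [-6]
step 0: S = H·P̄·Hᵀ + R = [30]
step 0: K = P̄·Hᵀ·S⁻¹ = [2/5; -7/15]
step 0: x' = x̄ + K·y = [18/5, 4/5]
step 0: P' = (I − K·H)·P̄ = [141/5 -2/5; -2/5 7/15]
step 1: x̄ = F·x = [-6/5, -22/5]
step 1: P̄ = F·P·Fᵀ + Q = [189/5 138/5; 138/5 433/15]
step 1: y = z − H·x̄ = [-39/5]
step 1: S = H·P̄·Hᵀ + R = [1762/15]
step 1: K = P̄·Hᵀ·S⁻¹ = [-414/881; -433/881]
step 1: x' = x̄ + K·y = [2172/881, -499/881]
step 1: P' = (I − K·H)·P̄ = [10449/881 414/881; 414/881 433/881]
step 2: x̄ = F·x = [-3669/881, -1673/881]
step 2: P̄ = F·P·Fᵀ + Q = [14505/881 8322/881; 8322/881 12591/881]
step 2: y = z − H·x̄ = [-703/881]
step 2: S = H·P̄·Hᵀ + R = [52126/881]
step 2: K = P̄·Hᵀ·S⁻¹ = [-8322/26063; -12591/26063]
step 2: x' = x̄ + K·y = [-101901/26063, -39446/26063]
step 2: P' = (I − K·H)·P̄ = [271887/26063 8322/26063; 8322/26063 12591/26063]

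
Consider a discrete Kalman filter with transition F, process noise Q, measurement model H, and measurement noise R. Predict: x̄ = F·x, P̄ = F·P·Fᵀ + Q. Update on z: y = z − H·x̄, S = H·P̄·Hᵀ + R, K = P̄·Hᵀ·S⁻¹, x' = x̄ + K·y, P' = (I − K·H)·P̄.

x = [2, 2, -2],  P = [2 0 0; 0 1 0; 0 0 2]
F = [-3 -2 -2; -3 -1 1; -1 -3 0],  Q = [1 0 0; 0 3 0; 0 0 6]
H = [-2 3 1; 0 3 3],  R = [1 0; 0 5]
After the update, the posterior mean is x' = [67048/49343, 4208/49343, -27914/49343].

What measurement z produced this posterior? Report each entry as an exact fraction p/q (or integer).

z = [-3, -1]

x̄ = F·x = [-6, -10, -8]
P̄ = F·P·Fᵀ + Q = [31 16 12; 16 24 9; 12 9 17]
S = H·P̄·Hᵀ + R = [172 207; 207 536]
K = P̄·Hᵀ·S⁻¹ = [-18460/49343 14862/49343; 5771/49343 6885/49343; -5426/49343 9276/49343]
x' − x̄ = [363106/49343, 497638/49343, 366830/49343] = K·y
y = (KᵀK)⁻¹·Kᵀ·(x' − x̄) = [23, 53]
z = y + H·x̄ = [23, 53] + [-26, -54] = [-3, -1]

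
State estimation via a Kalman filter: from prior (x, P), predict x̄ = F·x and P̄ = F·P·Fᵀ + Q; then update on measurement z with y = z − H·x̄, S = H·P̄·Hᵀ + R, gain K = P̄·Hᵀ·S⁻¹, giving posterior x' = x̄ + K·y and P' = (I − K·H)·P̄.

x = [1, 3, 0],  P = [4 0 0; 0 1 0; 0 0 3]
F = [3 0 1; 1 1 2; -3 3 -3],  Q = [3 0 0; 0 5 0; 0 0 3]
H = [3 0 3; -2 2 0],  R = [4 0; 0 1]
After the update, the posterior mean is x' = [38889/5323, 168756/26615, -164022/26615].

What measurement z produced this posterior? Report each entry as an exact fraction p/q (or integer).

z = [3, -2]

x̄ = F·x = [3, 4, 6]
P̄ = F·P·Fᵀ + Q = [42 18 -45; 18 22 -27; -45 -27 75]
S = H·P̄·Hᵀ + R = [247 -36; -36 113]
K = P̄·Hᵀ·S⁻¹ = [-549/5323 -2436/5323; -2763/26615 1004/26615; 11466/26615 12132/26615]
x' − x̄ = [22920/5323, 62296/26615, -323712/26615] = K·y
y = (KᵀK)⁻¹·Kᵀ·(x' − x̄) = [-24, -4]
z = y + H·x̄ = [-24, -4] + [27, 2] = [3, -2]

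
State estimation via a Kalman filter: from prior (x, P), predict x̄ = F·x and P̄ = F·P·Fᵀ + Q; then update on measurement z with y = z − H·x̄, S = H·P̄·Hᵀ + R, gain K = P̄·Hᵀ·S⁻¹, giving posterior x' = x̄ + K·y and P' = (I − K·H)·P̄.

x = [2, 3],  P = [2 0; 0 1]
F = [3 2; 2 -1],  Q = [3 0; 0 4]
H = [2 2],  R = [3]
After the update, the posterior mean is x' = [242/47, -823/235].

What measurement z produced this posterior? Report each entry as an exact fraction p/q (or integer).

z = [3]

x̄ = F·x = [12, 1]
P̄ = F·P·Fᵀ + Q = [25 10; 10 13]
S = H·P̄·Hᵀ + R = [235]
K = P̄·Hᵀ·S⁻¹ = [14/47; 46/235]
x' − x̄ = [-322/47, -1058/235] = K·y
y = (KᵀK)⁻¹·Kᵀ·(x' − x̄) = [-23]
z = y + H·x̄ = [-23] + [26] = [3]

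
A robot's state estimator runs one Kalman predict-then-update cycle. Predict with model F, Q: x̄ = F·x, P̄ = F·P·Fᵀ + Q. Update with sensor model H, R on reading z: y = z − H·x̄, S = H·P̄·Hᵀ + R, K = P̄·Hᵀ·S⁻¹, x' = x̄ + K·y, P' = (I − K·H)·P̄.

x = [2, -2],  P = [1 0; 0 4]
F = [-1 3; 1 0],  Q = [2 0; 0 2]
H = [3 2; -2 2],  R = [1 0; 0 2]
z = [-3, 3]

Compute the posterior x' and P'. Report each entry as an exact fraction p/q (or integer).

x̄ = F·x = [-8, 2]
P̄ = F·P·Fᵀ + Q = [39 -1; -1 3]
y = z − H·x̄ = [17, -17]
S = H·P̄·Hᵀ + R = [352 -224; -224 178]
K = P̄·Hᵀ·S⁻¹ = [85/416 -5/26; 1163/6240 109/390]
x' = x̄ + K·y = [-523/416, 2603/6240]
P' = (I − K·H)·P̄ = [49/416 -31/416; -31/416 1279/6240]

x' = [-523/416, 2603/6240]
P' = [49/416 -31/416; -31/416 1279/6240]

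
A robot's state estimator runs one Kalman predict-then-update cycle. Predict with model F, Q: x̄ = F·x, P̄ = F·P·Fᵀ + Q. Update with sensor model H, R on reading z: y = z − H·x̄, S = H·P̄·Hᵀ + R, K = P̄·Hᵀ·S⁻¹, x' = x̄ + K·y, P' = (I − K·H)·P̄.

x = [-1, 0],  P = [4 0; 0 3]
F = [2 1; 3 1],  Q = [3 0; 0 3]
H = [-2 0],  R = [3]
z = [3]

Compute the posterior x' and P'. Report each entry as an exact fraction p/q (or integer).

x̄ = F·x = [-2, -3]
P̄ = F·P·Fᵀ + Q = [22 27; 27 42]
y = z − H·x̄ = [-1]
S = H·P̄·Hᵀ + R = [91]
K = P̄·Hᵀ·S⁻¹ = [-44/91; -54/91]
x' = x̄ + K·y = [-138/91, -219/91]
P' = (I − K·H)·P̄ = [66/91 81/91; 81/91 906/91]

x' = [-138/91, -219/91]
P' = [66/91 81/91; 81/91 906/91]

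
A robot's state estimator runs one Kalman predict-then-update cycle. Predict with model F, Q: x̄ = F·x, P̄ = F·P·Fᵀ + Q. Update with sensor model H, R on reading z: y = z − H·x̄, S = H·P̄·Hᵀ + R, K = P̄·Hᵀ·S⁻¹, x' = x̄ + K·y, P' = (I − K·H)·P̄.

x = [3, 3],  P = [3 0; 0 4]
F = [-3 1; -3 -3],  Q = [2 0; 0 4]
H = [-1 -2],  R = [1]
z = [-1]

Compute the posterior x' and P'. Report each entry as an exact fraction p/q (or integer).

x' = [537/362, -109/362]
P' = [7977/362 -3957/362; -3957/362 2053/362]

x̄ = F·x = [-6, -18]
P̄ = F·P·Fᵀ + Q = [33 15; 15 67]
y = z − H·x̄ = [-43]
S = H·P̄·Hᵀ + R = [362]
K = P̄·Hᵀ·S⁻¹ = [-63/362; -149/362]
x' = x̄ + K·y = [537/362, -109/362]
P' = (I − K·H)·P̄ = [7977/362 -3957/362; -3957/362 2053/362]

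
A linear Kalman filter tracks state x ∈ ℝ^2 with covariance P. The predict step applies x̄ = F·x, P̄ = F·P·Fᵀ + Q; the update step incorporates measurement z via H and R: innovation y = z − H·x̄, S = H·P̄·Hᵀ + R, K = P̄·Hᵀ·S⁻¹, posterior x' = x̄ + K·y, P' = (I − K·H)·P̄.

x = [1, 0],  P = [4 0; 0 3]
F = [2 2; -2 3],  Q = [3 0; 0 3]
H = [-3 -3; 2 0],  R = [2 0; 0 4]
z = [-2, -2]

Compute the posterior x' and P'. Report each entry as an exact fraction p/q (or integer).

x' = [-11200/13591, 20020/13591]
P' = [12860/13591 -12794/13591; -12794/13591 15734/13591]

x̄ = F·x = [2, -2]
P̄ = F·P·Fᵀ + Q = [31 2; 2 46]
y = z − H·x̄ = [-2, -6]
S = H·P̄·Hᵀ + R = [731 -198; -198 128]
K = P̄·Hᵀ·S⁻¹ = [-99/13591 6430/13591; -4410/13591 -6397/13591]
x' = x̄ + K·y = [-11200/13591, 20020/13591]
P' = (I − K·H)·P̄ = [12860/13591 -12794/13591; -12794/13591 15734/13591]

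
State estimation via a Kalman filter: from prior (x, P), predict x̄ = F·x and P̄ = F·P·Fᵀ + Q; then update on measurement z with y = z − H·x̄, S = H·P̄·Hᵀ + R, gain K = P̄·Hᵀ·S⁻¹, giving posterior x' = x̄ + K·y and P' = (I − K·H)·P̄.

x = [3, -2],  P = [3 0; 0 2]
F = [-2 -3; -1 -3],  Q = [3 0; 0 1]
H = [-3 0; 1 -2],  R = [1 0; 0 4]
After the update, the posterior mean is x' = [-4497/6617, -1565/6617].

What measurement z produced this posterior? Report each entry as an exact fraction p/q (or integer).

z = [2, 1]

x̄ = F·x = [0, 3]
P̄ = F·P·Fᵀ + Q = [33 24; 24 22]
S = H·P̄·Hᵀ + R = [298 45; 45 29]
K = P̄·Hᵀ·S⁻¹ = [-2196/6617 -15/6617; -1188/6617 -2720/6617]
x' − x̄ = [-4497/6617, -21416/6617] = K·y
y = (KᵀK)⁻¹·Kᵀ·(x' − x̄) = [2, 7]
z = y + H·x̄ = [2, 7] + [0, -6] = [2, 1]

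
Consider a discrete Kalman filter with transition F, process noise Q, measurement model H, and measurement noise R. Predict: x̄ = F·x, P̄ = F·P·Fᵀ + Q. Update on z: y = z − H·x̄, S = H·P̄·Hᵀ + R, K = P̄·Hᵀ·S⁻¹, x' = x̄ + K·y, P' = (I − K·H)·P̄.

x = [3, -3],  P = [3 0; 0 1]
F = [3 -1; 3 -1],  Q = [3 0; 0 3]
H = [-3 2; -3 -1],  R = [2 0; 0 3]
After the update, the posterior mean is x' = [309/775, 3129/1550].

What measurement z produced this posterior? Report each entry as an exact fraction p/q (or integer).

x̄ = F·x = [12, 12]
P̄ = F·P·Fᵀ + Q = [31 28; 28 31]
S = H·P̄·Hᵀ + R = [69 133; 133 481]
K = P̄·Hᵀ·S⁻¹ = [-426/3875 -857/3875; 4713/15500 -5009/15500]
x' − x̄ = [-8991/775, -15471/1550] = K·y
y = (KᵀK)⁻¹·Kᵀ·(x' − x̄) = [15, 45]
z = y + H·x̄ = [15, 45] + [-12, -48] = [3, -3]

z = [3, -3]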